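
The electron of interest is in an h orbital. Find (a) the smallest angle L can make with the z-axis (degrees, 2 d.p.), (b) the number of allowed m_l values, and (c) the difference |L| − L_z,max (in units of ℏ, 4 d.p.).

For an h orbital, l = 5.
cos θ_min = 5/√30, so θ_min ≈ 24.09°.
There are 2l+1 = 11 values of m_l.
|L| − L_z,max = (√30 − 5)ℏ ≈ 0.4772ℏ.

θ_min ≈ 24.09°; 11 values; |L|−L_z,max ≈ 0.4772ℏ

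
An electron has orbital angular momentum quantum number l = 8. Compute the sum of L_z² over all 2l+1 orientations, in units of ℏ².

m_l ∈ {-8, -7, -6, -5, -4, -3, -2, -1, 0, 1, 2, 3, 4, 5, 6, 7, 8}.
Σ m_l² = l(l+1)(2l+1)/3 = 8·9·17/3 = 408.

Σ(L_z)² = 408 ℏ²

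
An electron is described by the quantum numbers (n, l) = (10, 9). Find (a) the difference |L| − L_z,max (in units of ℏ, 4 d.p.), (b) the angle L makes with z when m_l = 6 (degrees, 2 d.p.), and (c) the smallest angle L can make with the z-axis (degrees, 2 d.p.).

|L|−L_z,max ≈ 0.4868ℏ; θ(m_l=6) ≈ 50.77°; θ_min ≈ 18.43°

|L| − L_z,max = (3√10 − 9)ℏ ≈ 0.4868ℏ.
For m_l = 6: cos θ = 6/√90, θ ≈ 50.77°.
cos θ_min = 9/√90, so θ_min ≈ 18.43°.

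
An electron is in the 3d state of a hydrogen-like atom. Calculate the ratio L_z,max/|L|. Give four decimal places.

For 3d, l = 2.
|L| = √6 ℏ ≈ 2.4495ℏ, while L_z,max = lℏ = 2ℏ.
L_z,max/|L| = 2/√6 = 0.8165.

L_z,max/|L| = 0.8165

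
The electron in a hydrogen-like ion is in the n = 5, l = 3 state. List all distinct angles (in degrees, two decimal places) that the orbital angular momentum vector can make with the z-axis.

θ ∈ {30.00°, 54.74°, 73.22°, 90.00°, 106.78°, 125.26°, 150.00°}

|L| = √(l(l+1)) ℏ = 2√3 ℏ.
cos θ = m_l/√12 for each m_l ∈ {-3, -2, -1, 0, 1, 2, 3}.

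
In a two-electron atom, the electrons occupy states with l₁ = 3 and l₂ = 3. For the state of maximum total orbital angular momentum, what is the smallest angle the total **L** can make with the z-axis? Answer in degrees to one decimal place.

θ_min ≈ 22.2°

L runs from |3 − 3| = 0 to 3 + 3 = 6.
L ∈ {0, 1, 2, 3, 4, 5, 6}.
The maximum is L = 6, with |L_tot| = ℏ√(6·7) = √42 ℏ.
The minimum angle with z is arccos(6/√42) ≈ 22.2°.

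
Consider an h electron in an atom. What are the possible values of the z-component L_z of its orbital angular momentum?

L_z ∈ {−5ℏ, −4ℏ, −3ℏ, −2ℏ, −ℏ, 0, ℏ, 2ℏ, 3ℏ, 4ℏ, 5ℏ}

The letter h corresponds to l = 5.
L_z = m_l ℏ with m_l ranging from −l to +l in integer steps.
For l = 5: m_l ∈ {-5, -4, -3, -2, -1, 0, 1, 2, 3, 4, 5}.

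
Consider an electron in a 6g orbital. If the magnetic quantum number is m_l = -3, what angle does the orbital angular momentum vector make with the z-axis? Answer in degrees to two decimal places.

θ ≈ 132.13°

The 6g subshell has l = 4.
|L|² = l(l+1)ℏ² = 20ℏ², so |L| = 2√5 ℏ.
L_z = m_l ℏ = −3ℏ.
cos θ = L_z/|L| = -3/√20, so θ ≈ 132.13°.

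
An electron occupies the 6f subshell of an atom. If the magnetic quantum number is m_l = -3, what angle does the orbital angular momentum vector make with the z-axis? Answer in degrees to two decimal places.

θ ≈ 150.00°

6f means n = 6, l = 3.
|L| = ℏ√(l(l+1)) = 2√3 ℏ.
L_z = m_l ℏ = −3ℏ.
cos θ = L_z/|L| = -3/√12, so θ ≈ 150.00°.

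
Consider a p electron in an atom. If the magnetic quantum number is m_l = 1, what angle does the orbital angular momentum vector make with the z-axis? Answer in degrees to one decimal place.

A p state has l = 1.
|L| = ℏ√(l(l+1)) = √2 ℏ.
L_z = m_l ℏ = 1ℏ.
cos θ = L_z/|L| = 1/√2, so θ ≈ 45.0°.

θ ≈ 45.0°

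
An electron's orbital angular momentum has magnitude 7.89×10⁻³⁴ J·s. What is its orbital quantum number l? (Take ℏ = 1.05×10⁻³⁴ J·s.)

|L|/ℏ = (7.89×10⁻³⁴)/(1.05×10⁻³⁴) ≈ 7.514.
Set l(l+1) = 56.46; the integer solution is l = 7.

l = 7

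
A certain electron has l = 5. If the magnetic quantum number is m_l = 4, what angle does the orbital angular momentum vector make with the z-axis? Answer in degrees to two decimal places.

|L| = ℏ√(l(l+1)) = √30 ℏ.
L_z = m_l ℏ = 4ℏ.
cos θ = L_z/|L| = 4/√30, so θ ≈ 43.09°.

θ ≈ 43.09°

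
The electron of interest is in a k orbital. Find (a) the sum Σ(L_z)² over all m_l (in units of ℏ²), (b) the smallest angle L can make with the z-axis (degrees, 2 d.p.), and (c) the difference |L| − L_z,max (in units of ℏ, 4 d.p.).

For a k orbital, l = 7.
Σ m_l² = 280, so Σ(L_z)² = 280 ℏ².
cos θ_min = 7/√56, so θ_min ≈ 20.70°.
|L| − L_z,max = (2√14 − 7)ℏ ≈ 0.4833ℏ.

Σ(L_z)² = 280 ℏ²; θ_min ≈ 20.70°; |L|−L_z,max ≈ 0.4833ℏ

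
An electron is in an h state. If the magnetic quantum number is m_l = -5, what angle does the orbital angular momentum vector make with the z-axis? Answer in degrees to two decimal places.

For an h orbital, l = 5.
|L|² = l(l+1)ℏ² = 30ℏ², so |L| = √30 ℏ.
L_z = m_l ℏ = −5ℏ.
cos θ = L_z/|L| = -5/√30, so θ ≈ 155.91°.

θ ≈ 155.91°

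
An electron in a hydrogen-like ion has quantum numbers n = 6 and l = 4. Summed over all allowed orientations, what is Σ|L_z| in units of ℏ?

Σ|L_z| = 20 ℏ

m_l ∈ {-4, -3, -2, -1, 0, 1, 2, 3, 4}.
Σ|m_l| = 2·4(4+1)/2 = 20.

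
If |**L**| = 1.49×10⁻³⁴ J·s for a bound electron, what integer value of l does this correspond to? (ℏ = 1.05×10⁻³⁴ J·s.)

|L|/ℏ = (1.49×10⁻³⁴)/(1.05×10⁻³⁴) ≈ 1.419.
(|L|/ℏ)² = l(l+1) ≈ 2.01 ⇒ l = 1.

l = 1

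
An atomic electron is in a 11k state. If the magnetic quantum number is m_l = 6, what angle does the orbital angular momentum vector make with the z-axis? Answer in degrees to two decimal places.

For 11k, l = 7.
|L| = ℏ√(l(l+1)) = 2√14 ℏ.
L_z = m_l ℏ = 6ℏ.
cos θ = L_z/|L| = 6/√56, so θ ≈ 36.70°.

θ ≈ 36.70°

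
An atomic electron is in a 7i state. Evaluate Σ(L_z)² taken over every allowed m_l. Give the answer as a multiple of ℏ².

Σ(L_z)² = 182 ℏ²

For 7i, l = 6.
m_l runs from −6 to 6, i.e. {-6, -5, -4, -3, -2, -1, 0, 1, 2, 3, 4, 5, 6}.
Σ m_l² = l(l+1)(2l+1)/3 = 6·7·13/3 = 182.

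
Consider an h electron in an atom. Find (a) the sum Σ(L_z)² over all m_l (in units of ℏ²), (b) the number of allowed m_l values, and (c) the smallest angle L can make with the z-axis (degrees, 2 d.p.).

For an h orbital, l = 5.
Σ m_l² = 110, so Σ(L_z)² = 110 ℏ².
There are 2l+1 = 11 values of m_l.
cos θ_min = 5/√30, so θ_min ≈ 24.09°.

Σ(L_z)² = 110 ℏ²; 11 values; θ_min ≈ 24.09°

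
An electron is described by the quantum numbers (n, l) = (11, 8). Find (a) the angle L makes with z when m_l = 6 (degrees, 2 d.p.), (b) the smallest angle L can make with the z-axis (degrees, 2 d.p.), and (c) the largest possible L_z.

For m_l = 6: cos θ = 6/√72, θ ≈ 45.00°.
cos θ_min = 8/√72, so θ_min ≈ 19.47°.
L_z,max = lℏ = 8ℏ.

θ(m_l=6) ≈ 45.00°; θ_min ≈ 19.47°; L_z,max = 8ℏ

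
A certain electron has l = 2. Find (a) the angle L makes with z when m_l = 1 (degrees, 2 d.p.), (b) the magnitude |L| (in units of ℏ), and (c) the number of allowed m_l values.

For m_l = 1: cos θ = 1/√6, θ ≈ 65.91°.
|L| = ℏ√(2·3) = √6 ℏ ≈ 2.449ℏ.
There are 2l+1 = 5 values of m_l.

θ(m_l=1) ≈ 65.91°; |L| = √6 ℏ ≈ 2.449ℏ; 5 values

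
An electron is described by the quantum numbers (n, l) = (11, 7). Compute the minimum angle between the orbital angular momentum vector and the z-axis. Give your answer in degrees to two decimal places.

θ_min ≈ 20.70°

|L| = ℏ√(l(l+1)) = 2√14 ℏ.
The smallest angle corresponds to the largest L_z, i.e. m_l = l = 7, giving L_z = 7ℏ.
cos θ_min = 7/√56, so θ_min ≈ 20.70°.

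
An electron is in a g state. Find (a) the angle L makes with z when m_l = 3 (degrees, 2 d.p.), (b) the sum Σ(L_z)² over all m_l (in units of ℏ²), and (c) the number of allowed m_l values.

A g state has l = 4.
For m_l = 3: cos θ = 3/√20, θ ≈ 47.87°.
Σ m_l² = 60, so Σ(L_z)² = 60 ℏ².
There are 2l+1 = 9 values of m_l.

θ(m_l=3) ≈ 47.87°; Σ(L_z)² = 60 ℏ²; 9 values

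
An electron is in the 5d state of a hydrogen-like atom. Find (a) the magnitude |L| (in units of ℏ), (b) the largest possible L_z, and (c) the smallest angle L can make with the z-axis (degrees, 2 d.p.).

|L| = √6 ℏ ≈ 2.449ℏ; L_z,max = 2ℏ; θ_min ≈ 35.26°

The 5d subshell has l = 2.
|L| = ℏ√(2·3) = √6 ℏ ≈ 2.449ℏ.
L_z,max = lℏ = 2ℏ.
cos θ_min = 2/√6, so θ_min ≈ 35.26°.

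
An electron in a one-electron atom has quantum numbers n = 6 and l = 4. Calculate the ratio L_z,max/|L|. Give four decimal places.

|L| = 2√5 ℏ ≈ 4.4721ℏ, while L_z,max = lℏ = 4ℏ.
L_z,max/|L| = 4/√20 = 0.8944.

L_z,max/|L| = 0.8944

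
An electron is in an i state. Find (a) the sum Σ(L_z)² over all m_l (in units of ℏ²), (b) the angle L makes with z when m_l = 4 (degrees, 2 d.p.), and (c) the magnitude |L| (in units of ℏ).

Σ(L_z)² = 182 ℏ²; θ(m_l=4) ≈ 51.89°; |L| = √42 ℏ ≈ 6.481ℏ

The letter i corresponds to l = 6.
Σ m_l² = 182, so Σ(L_z)² = 182 ℏ².
For m_l = 4: cos θ = 4/√42, θ ≈ 51.89°.
|L| = ℏ√(6·7) = √42 ℏ ≈ 6.481ℏ.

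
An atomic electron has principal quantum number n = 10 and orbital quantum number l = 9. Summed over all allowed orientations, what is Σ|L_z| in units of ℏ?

Σ|L_z| = 90 ℏ

m_l ∈ {-9, -8, -7, -6, -5, -4, -3, -2, -1, 0, 1, 2, 3, 4, 5, 6, 7, 8, 9}.
Σ|m_l| = 2(1+2+…+9) = 90.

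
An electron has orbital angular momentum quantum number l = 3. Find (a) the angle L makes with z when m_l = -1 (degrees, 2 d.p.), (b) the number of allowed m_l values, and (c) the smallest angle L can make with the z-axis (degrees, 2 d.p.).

θ(m_l=-1) ≈ 106.78°; 7 values; θ_min ≈ 30.00°

For m_l = -1: cos θ = -1/√12, θ ≈ 106.78°.
There are 2l+1 = 7 values of m_l.
cos θ_min = 3/√12, so θ_min ≈ 30.00°.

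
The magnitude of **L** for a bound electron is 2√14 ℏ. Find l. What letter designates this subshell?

|L| = ℏ√(l(l+1)), so l(l+1) = 56.
l² + l − 56 = 0 ⇒ l = 7.

l = 7 (k orbital)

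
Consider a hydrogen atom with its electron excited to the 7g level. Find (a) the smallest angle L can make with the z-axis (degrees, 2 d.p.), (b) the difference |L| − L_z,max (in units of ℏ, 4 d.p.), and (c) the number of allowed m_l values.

The 7g level has l = 4.
cos θ_min = 4/√20, so θ_min ≈ 26.57°.
|L| − L_z,max = (2√5 − 4)ℏ ≈ 0.4721ℏ.
There are 2l+1 = 9 values of m_l.

θ_min ≈ 26.57°; |L|−L_z,max ≈ 0.4721ℏ; 9 values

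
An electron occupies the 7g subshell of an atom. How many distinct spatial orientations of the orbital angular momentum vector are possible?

For 7g, l = 4.
The number of m_l values is 2l + 1 = 2·4 + 1 = 9.

9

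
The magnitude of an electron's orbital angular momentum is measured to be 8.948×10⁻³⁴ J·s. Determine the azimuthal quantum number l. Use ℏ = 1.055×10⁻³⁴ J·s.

|L|/ℏ = (8.948×10⁻³⁴)/(1.055×10⁻³⁴) ≈ 8.482.
(|L|/ℏ)² = l(l+1) ≈ 71.94 ⇒ l = 8.

l = 8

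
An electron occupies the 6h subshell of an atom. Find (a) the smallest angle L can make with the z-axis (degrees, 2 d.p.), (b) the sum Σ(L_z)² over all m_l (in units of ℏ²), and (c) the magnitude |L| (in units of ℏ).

For 6h, l = 5.
cos θ_min = 5/√30, so θ_min ≈ 24.09°.
Σ m_l² = 110, so Σ(L_z)² = 110 ℏ².
|L| = ℏ√(5·6) = √30 ℏ ≈ 5.477ℏ.

θ_min ≈ 24.09°; Σ(L_z)² = 110 ℏ²; |L| = √30 ℏ ≈ 5.477ℏ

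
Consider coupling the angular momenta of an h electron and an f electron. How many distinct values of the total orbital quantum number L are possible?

7

By the triangle rule, |l₁ − l₂| ≤ L ≤ l₁ + l₂.
Allowed values: L = 2, 3, 4, 5, 6, 7, 8.
That is 7 values.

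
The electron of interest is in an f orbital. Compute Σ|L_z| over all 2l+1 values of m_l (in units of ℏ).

Σ|L_z| = 12 ℏ

An f state has l = 3.
m_l ∈ {-3, -2, -1, 0, 1, 2, 3}.
Σ|m_l| = 2·3(3+1)/2 = 12.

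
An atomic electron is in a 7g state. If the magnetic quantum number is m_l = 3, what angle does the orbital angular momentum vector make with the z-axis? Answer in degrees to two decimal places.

θ ≈ 47.87°

7g means n = 7, l = 4.
|L| = √(l(l+1)) ℏ = 2√5 ℏ.
L_z = m_l ℏ = 3ℏ.
cos θ = L_z/|L| = 3/√20, so θ ≈ 47.87°.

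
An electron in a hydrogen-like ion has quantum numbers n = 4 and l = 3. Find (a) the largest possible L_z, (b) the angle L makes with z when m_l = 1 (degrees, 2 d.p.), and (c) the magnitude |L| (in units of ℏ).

L_z,max = lℏ = 3ℏ.
For m_l = 1: cos θ = 1/√12, θ ≈ 73.22°.
|L| = ℏ√(3·4) = 2√3 ℏ ≈ 3.464ℏ.

L_z,max = 3ℏ; θ(m_l=1) ≈ 73.22°; |L| = 2√3 ℏ ≈ 3.464ℏ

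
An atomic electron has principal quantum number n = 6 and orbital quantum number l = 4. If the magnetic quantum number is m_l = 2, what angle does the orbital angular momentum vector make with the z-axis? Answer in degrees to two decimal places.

|L| = √(l(l+1)) ℏ = 2√5 ℏ.
L_z = m_l ℏ = 2ℏ.
cos θ = L_z/|L| = 2/√20, so θ ≈ 63.43°.

θ ≈ 63.43°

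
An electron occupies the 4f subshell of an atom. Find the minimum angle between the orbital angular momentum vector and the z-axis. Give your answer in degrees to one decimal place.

θ_min ≈ 30.0°

4f means n = 4, l = 3.
|L| = ℏ√(l(l+1)) = 2√3 ℏ.
The smallest angle corresponds to the largest L_z, i.e. m_l = l = 3, giving L_z = 3ℏ.
cos θ_min = 3/√12, so θ_min ≈ 30.0°.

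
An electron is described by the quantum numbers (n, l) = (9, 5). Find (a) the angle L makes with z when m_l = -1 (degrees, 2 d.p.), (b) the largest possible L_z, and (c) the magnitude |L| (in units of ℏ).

θ(m_l=-1) ≈ 100.52°; L_z,max = 5ℏ; |L| = √30 ℏ ≈ 5.477ℏ

For m_l = -1: cos θ = -1/√30, θ ≈ 100.52°.
L_z,max = lℏ = 5ℏ.
|L| = ℏ√(5·6) = √30 ℏ ≈ 5.477ℏ.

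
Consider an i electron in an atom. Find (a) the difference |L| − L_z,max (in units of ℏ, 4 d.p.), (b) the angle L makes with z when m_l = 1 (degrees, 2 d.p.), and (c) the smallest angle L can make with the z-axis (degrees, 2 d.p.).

For an i orbital, l = 6.
|L| − L_z,max = (√42 − 6)ℏ ≈ 0.4807ℏ.
For m_l = 1: cos θ = 1/√42, θ ≈ 81.12°.
cos θ_min = 6/√42, so θ_min ≈ 22.21°.

|L|−L_z,max ≈ 0.4807ℏ; θ(m_l=1) ≈ 81.12°; θ_min ≈ 22.21°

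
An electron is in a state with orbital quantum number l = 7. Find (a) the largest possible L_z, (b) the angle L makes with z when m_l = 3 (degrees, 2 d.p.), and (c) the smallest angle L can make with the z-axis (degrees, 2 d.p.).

L_z,max = 7ℏ; θ(m_l=3) ≈ 66.37°; θ_min ≈ 20.70°

L_z,max = lℏ = 7ℏ.
For m_l = 3: cos θ = 3/√56, θ ≈ 66.37°.
cos θ_min = 7/√56, so θ_min ≈ 20.70°.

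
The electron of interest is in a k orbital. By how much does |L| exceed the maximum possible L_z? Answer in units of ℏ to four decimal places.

For a k orbital, l = 7.
|L| = 2√14 ℏ ≈ 7.4833ℏ, while L_z,max = lℏ = 7ℏ.
The difference is (2√14 − 7)ℏ ≈ 0.4833ℏ.

|L| − L_z,max ≈ 0.4833ℏ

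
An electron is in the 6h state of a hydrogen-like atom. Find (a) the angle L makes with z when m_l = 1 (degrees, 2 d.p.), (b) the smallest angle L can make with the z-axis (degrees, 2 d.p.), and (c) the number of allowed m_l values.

6h means n = 6, l = 5.
For m_l = 1: cos θ = 1/√30, θ ≈ 79.48°.
cos θ_min = 5/√30, so θ_min ≈ 24.09°.
There are 2l+1 = 11 values of m_l.

θ(m_l=1) ≈ 79.48°; θ_min ≈ 24.09°; 11 values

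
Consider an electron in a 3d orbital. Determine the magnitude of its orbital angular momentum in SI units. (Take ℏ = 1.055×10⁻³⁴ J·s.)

|L| = 2.584×10⁻³⁴ J·s

The 3d subshell has l = 2.
|L| = ℏ√(l(l+1)) = ℏ√(2·3) = √6 ℏ
Numerically, |L| = 2.449 × (1.055×10⁻³⁴ J·s) = 2.584×10⁻³⁴ J·s.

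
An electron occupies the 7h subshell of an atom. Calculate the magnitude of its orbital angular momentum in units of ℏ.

|L| = √30 ℏ ≈ 5.477ℏ

For 7h, l = 5.
|L| = ℏ√(l(l+1)) = ℏ√(5·6) = √30 ℏ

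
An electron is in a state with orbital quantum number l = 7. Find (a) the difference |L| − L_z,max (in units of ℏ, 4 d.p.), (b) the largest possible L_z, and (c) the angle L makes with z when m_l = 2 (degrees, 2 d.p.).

|L|−L_z,max ≈ 0.4833ℏ; L_z,max = 7ℏ; θ(m_l=2) ≈ 74.50°

|L| − L_z,max = (2√14 − 7)ℏ ≈ 0.4833ℏ.
L_z,max = lℏ = 7ℏ.
For m_l = 2: cos θ = 2/√56, θ ≈ 74.50°.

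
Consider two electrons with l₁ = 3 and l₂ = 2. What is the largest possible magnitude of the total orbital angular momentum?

|L_tot|_max = √30 ℏ ≈ 5.477ℏ

By the triangle rule, |l₁ − l₂| ≤ L ≤ l₁ + l₂.
L ∈ {1, 2, 3, 4, 5}.
The largest magnitude corresponds to L = 5: |L_tot| = ℏ√(5·6) = √30 ℏ.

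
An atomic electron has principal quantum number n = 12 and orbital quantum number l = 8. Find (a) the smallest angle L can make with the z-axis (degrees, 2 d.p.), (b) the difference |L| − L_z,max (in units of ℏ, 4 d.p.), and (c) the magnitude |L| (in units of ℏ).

cos θ_min = 8/√72, so θ_min ≈ 19.47°.
|L| − L_z,max = (6√2 − 8)ℏ ≈ 0.4853ℏ.
|L| = ℏ√(8·9) = 6√2 ℏ ≈ 8.485ℏ.

θ_min ≈ 19.47°; |L|−L_z,max ≈ 0.4853ℏ; |L| = 6√2 ℏ ≈ 8.485ℏ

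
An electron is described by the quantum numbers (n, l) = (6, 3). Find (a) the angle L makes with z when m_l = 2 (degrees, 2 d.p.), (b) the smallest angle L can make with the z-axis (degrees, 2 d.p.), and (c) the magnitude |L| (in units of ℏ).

θ(m_l=2) ≈ 54.74°; θ_min ≈ 30.00°; |L| = 2√3 ℏ ≈ 3.464ℏ

For m_l = 2: cos θ = 2/√12, θ ≈ 54.74°.
cos θ_min = 3/√12, so θ_min ≈ 30.00°.
|L| = ℏ√(3·4) = 2√3 ℏ ≈ 3.464ℏ.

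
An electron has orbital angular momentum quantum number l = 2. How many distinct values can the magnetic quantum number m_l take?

The number of m_l values is 2l + 1 = 2·2 + 1 = 5.

5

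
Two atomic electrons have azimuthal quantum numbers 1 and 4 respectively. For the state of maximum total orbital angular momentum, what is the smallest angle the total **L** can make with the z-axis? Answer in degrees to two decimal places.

θ_min ≈ 24.09°

By the triangle rule, |l₁ − l₂| ≤ L ≤ l₁ + l₂.
So L can be 3, 4, 5.
The maximum is L = 5, with |L_tot| = ℏ√(5·6) = √30 ℏ.
The minimum angle with z is arccos(5/√30) ≈ 24.09°.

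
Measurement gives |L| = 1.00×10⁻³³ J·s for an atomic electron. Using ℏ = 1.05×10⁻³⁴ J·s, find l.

In units of ℏ, |L| ≈ 9.524.
(|L|/ℏ)² = l(l+1) ≈ 90.70 ⇒ l = 9.

l = 9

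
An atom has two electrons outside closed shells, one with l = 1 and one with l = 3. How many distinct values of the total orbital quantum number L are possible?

3

The total orbital quantum number L ranges from |l₁ − l₂| to l₁ + l₂ in integer steps.
L ∈ {2, 3, 4}.
That is 3 values.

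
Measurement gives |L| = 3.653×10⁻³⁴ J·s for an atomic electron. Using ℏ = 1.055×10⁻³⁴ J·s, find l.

l = 3

|L|/ℏ = (3.653×10⁻³⁴)/(1.055×10⁻³⁴) ≈ 3.463.
Set l(l+1) = 11.99; the integer solution is l = 3.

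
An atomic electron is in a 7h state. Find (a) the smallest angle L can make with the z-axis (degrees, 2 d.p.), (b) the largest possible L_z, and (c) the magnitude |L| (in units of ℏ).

θ_min ≈ 24.09°; L_z,max = 5ℏ; |L| = √30 ℏ ≈ 5.477ℏ

For 7h, l = 5.
cos θ_min = 5/√30, so θ_min ≈ 24.09°.
L_z,max = lℏ = 5ℏ.
|L| = ℏ√(5·6) = √30 ℏ ≈ 5.477ℏ.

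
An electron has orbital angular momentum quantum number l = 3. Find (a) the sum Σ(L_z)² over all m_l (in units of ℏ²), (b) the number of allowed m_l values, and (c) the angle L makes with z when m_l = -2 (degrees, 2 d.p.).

Σ(L_z)² = 28 ℏ²; 7 values; θ(m_l=-2) ≈ 125.26°

Σ m_l² = 28, so Σ(L_z)² = 28 ℏ².
There are 2l+1 = 7 values of m_l.
For m_l = -2: cos θ = -2/√12, θ ≈ 125.26°.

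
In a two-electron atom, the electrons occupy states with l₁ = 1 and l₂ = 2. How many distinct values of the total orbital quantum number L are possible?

3

Angular momentum addition gives L = |l₁ − l₂|, …, l₁ + l₂.
L ∈ {1, 2, 3}.
That is 3 values.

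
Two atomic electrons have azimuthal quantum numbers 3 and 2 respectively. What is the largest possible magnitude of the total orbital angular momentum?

|L_tot|_max = √30 ℏ ≈ 5.477ℏ

By the triangle rule, |l₁ − l₂| ≤ L ≤ l₁ + l₂.
Allowed values: L = 1, 2, 3, 4, 5.
The largest magnitude corresponds to L = 5: |L_tot| = ℏ√(5·6) = √30 ℏ.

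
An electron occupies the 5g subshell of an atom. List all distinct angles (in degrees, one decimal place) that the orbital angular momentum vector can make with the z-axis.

5g means n = 5, l = 4.
|L| = √(l(l+1)) ℏ = 2√5 ℏ.
cos θ = m_l/√20 for each m_l ∈ {-4, -3, -2, -1, 0, 1, 2, 3, 4}.

θ ∈ {26.6°, 47.9°, 63.4°, 77.1°, 90.0°, 102.9°, 116.6°, 132.1°, 153.4°}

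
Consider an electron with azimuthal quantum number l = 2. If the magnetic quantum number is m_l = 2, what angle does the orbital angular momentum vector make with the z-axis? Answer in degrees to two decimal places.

θ ≈ 35.26°

|L| = √(l(l+1)) ℏ = √6 ℏ.
L_z = m_l ℏ = 2ℏ.
cos θ = L_z/|L| = 2/√6, so θ ≈ 35.26°.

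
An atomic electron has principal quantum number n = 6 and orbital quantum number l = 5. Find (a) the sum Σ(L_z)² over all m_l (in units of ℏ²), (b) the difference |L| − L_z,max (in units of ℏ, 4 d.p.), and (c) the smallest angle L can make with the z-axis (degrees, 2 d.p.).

Σ(L_z)² = 110 ℏ²; |L|−L_z,max ≈ 0.4772ℏ; θ_min ≈ 24.09°

Σ m_l² = 110, so Σ(L_z)² = 110 ℏ².
|L| − L_z,max = (√30 − 5)ℏ ≈ 0.4772ℏ.
cos θ_min = 5/√30, so θ_min ≈ 24.09°.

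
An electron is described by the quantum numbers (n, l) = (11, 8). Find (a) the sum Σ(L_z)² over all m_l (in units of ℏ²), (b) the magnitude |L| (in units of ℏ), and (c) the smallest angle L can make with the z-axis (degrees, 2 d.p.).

Σ(L_z)² = 408 ℏ²; |L| = 6√2 ℏ ≈ 8.485ℏ; θ_min ≈ 19.47°

Σ m_l² = 408, so Σ(L_z)² = 408 ℏ².
|L| = ℏ√(8·9) = 6√2 ℏ ≈ 8.485ℏ.
cos θ_min = 8/√72, so θ_min ≈ 19.47°.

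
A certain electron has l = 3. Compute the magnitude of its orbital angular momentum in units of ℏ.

|L| = 2√3 ℏ ≈ 3.464ℏ

|L| = ℏ√(l(l+1)) = ℏ√(3·4) = 2√3 ℏ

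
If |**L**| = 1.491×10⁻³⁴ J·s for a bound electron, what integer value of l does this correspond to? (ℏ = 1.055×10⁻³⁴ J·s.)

l = 1

Dividing by ℏ: |L|/ℏ ≈ 1.413.
(|L|/ℏ)² = l(l+1) ≈ 2.00 ⇒ l = 1.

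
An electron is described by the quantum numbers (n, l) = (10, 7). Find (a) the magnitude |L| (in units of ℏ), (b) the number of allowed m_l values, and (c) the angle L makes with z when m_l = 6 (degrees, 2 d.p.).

|L| = 2√14 ℏ ≈ 7.483ℏ; 15 values; θ(m_l=6) ≈ 36.70°

|L| = ℏ√(7·8) = 2√14 ℏ ≈ 7.483ℏ.
There are 2l+1 = 15 values of m_l.
For m_l = 6: cos θ = 6/√56, θ ≈ 36.70°.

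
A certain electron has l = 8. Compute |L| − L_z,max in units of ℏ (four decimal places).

|L| − L_z,max ≈ 0.4853ℏ

|L| = 6√2 ℏ ≈ 8.4853ℏ, while L_z,max = lℏ = 8ℏ.
The difference is (6√2 − 8)ℏ ≈ 0.4853ℏ.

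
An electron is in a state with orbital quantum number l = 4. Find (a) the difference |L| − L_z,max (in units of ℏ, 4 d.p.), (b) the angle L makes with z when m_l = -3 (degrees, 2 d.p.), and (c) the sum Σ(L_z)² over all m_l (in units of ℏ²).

|L|−L_z,max ≈ 0.4721ℏ; θ(m_l=-3) ≈ 132.13°; Σ(L_z)² = 60 ℏ²

|L| − L_z,max = (2√5 − 4)ℏ ≈ 0.4721ℏ.
For m_l = -3: cos θ = -3/√20, θ ≈ 132.13°.
Σ m_l² = 60, so Σ(L_z)² = 60 ℏ².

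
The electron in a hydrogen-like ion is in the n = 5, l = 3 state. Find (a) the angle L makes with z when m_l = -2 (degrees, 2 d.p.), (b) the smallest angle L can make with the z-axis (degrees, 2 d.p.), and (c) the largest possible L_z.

For m_l = -2: cos θ = -2/√12, θ ≈ 125.26°.
cos θ_min = 3/√12, so θ_min ≈ 30.00°.
L_z,max = lℏ = 3ℏ.

θ(m_l=-2) ≈ 125.26°; θ_min ≈ 30.00°; L_z,max = 3ℏ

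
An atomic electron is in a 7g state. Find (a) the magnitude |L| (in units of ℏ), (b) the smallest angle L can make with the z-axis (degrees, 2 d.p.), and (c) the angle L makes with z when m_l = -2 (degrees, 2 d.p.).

|L| = 2√5 ℏ ≈ 4.472ℏ; θ_min ≈ 26.57°; θ(m_l=-2) ≈ 116.57°

The 7g subshell has l = 4.
|L| = ℏ√(4·5) = 2√5 ℏ ≈ 4.472ℏ.
cos θ_min = 4/√20, so θ_min ≈ 26.57°.
For m_l = -2: cos θ = -2/√20, θ ≈ 116.57°.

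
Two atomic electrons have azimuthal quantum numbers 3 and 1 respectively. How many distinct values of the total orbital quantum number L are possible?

3

Angular momentum addition gives L = |l₁ − l₂|, …, l₁ + l₂.
Allowed values: L = 2, 3, 4.
That is 3 values.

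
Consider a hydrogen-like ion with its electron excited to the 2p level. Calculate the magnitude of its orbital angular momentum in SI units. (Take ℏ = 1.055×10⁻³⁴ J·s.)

The 2p level has l = 1.
|L| = ℏ√(l(l+1)) = ℏ√(1·2) = √2 ℏ
Numerically, |L| = 1.414 × (1.055×10⁻³⁴ J·s) = 1.492×10⁻³⁴ J·s.

|L| = 1.492×10⁻³⁴ J·s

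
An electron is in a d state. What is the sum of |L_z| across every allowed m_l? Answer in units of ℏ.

Σ|L_z| = 6 ℏ

A d state has l = 2.
The allowed m_l values are -2, -1, 0, 1, 2.
Σ|m_l| = l(l+1) = 6.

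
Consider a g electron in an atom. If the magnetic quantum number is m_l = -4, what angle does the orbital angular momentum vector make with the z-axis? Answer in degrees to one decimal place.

θ ≈ 153.4°

A g state has l = 4.
|L| = ℏ√(l(l+1)) = 2√5 ℏ.
L_z = m_l ℏ = −4ℏ.
cos θ = L_z/|L| = -4/√20, so θ ≈ 153.4°.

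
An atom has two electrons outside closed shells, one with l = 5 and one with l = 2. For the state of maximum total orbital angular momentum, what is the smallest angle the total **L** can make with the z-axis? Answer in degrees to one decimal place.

θ_min ≈ 20.7°

L runs from |5 − 2| = 3 to 5 + 2 = 7.
So L can be 3, 4, 5, 6, 7.
The maximum is L = 7, with |L_tot| = ℏ√(7·8) = 2√14 ℏ.
The minimum angle with z is arccos(7/√56) ≈ 20.7°.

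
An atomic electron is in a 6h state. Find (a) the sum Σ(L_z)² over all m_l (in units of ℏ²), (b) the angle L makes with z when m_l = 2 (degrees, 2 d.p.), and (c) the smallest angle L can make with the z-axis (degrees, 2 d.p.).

Σ(L_z)² = 110 ℏ²; θ(m_l=2) ≈ 68.58°; θ_min ≈ 24.09°

For 6h, l = 5.
Σ m_l² = 110, so Σ(L_z)² = 110 ℏ².
For m_l = 2: cos θ = 2/√30, θ ≈ 68.58°.
cos θ_min = 5/√30, so θ_min ≈ 24.09°.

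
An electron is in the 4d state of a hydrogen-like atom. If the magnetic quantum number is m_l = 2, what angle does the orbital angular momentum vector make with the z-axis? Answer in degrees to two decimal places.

θ ≈ 35.26°

For 4d, l = 2.
|L| = ℏ√(l(l+1)) = √6 ℏ.
L_z = m_l ℏ = 2ℏ.
cos θ = L_z/|L| = 2/√6, so θ ≈ 35.26°.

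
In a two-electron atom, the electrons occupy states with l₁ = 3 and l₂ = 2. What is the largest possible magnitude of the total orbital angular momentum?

By the triangle rule, |l₁ − l₂| ≤ L ≤ l₁ + l₂.
So L can be 1, 2, 3, 4, 5.
The largest magnitude corresponds to L = 5: |L_tot| = ℏ√(5·6) = √30 ℏ.

|L_tot|_max = √30 ℏ ≈ 5.477ℏ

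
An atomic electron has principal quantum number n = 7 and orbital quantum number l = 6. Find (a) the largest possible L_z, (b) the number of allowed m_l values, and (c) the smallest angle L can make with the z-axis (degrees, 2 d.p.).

L_z,max = 6ℏ; 13 values; θ_min ≈ 22.21°

L_z,max = lℏ = 6ℏ.
There are 2l+1 = 13 values of m_l.
cos θ_min = 6/√42, so θ_min ≈ 22.21°.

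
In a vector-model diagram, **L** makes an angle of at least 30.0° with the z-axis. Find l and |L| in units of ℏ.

cos²θ_min = l/(l+1) = 0.7500.
l = cos²θ/sin²θ ≈ 3.
Then |L| = ℏ√(3·4) = 2√3 ℏ.

l = 3, |L| = 2√3 ℏ ≈ 3.464ℏ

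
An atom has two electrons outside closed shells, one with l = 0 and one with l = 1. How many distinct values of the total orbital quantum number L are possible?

1

By the triangle rule, |l₁ − l₂| ≤ L ≤ l₁ + l₂.
So L can be 1.
That is 1 value.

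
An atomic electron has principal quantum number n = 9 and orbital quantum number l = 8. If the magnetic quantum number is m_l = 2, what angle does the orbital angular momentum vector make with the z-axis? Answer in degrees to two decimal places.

|L| = √(l(l+1)) ℏ = 6√2 ℏ.
L_z = m_l ℏ = 2ℏ.
cos θ = L_z/|L| = 2/√72, so θ ≈ 76.37°.

θ ≈ 76.37°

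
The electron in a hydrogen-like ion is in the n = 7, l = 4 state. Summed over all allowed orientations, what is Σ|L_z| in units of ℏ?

Σ|L_z| = 20 ℏ

The allowed m_l values are -4, -3, -2, -1, 0, 1, 2, 3, 4.
Σ|m_l| = l(l+1) = 20.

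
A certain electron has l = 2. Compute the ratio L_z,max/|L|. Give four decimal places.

L_z,max/|L| = 0.8165

|L| = √6 ℏ ≈ 2.4495ℏ, while L_z,max = lℏ = 2ℏ.
L_z,max/|L| = 2/√6 = 0.8165.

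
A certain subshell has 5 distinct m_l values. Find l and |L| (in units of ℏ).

l = 2, |L| = √6 ℏ ≈ 2.449ℏ

2l + 1 = 5 ⇒ l = 2.
|L| = ℏ√(l(l+1)) = ℏ√(2·3) = √6 ℏ.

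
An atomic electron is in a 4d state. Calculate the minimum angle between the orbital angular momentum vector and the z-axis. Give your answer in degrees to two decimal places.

θ_min ≈ 35.26°

4d means n = 4, l = 2.
|L|² = l(l+1)ℏ² = 6ℏ², so |L| = √6 ℏ.
The smallest angle corresponds to the largest L_z, i.e. m_l = l = 2, giving L_z = 2ℏ.
cos θ_min = 2/√6, so θ_min ≈ 35.26°.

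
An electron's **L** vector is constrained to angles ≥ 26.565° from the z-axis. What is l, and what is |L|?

l = 4, |L| = 2√5 ℏ ≈ 4.472ℏ

At minimum angle, m_l = l, so cos θ = l/√(l(l+1)); cos²θ = l/(l+1) = 0.8000.
l = cos²θ/sin²θ ≈ 4.
Then |L| = ℏ√(4·5) = 2√5 ℏ.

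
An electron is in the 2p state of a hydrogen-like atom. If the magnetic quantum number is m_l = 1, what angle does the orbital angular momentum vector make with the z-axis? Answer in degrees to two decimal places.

The 2p subshell has l = 1.
|L|² = l(l+1)ℏ² = 2ℏ², so |L| = √2 ℏ.
L_z = m_l ℏ = 1ℏ.
cos θ = L_z/|L| = 1/√2, so θ ≈ 45.00°.

θ ≈ 45.00°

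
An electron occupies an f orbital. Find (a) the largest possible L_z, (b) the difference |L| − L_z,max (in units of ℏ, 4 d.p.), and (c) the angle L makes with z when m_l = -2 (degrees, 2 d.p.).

For an f orbital, l = 3.
L_z,max = lℏ = 3ℏ.
|L| − L_z,max = (2√3 − 3)ℏ ≈ 0.4641ℏ.
For m_l = -2: cos θ = -2/√12, θ ≈ 125.26°.

L_z,max = 3ℏ; |L|−L_z,max ≈ 0.4641ℏ; θ(m_l=-2) ≈ 125.26°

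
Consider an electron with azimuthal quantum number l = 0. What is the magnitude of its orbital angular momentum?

|L| = ℏ√(l(l+1)) = ℏ√0 = 0

|L| = 0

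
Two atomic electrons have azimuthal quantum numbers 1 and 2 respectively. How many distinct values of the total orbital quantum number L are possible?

The total orbital quantum number L ranges from |l₁ − l₂| to l₁ + l₂ in integer steps.
Allowed values: L = 1, 2, 3.
That is 3 values.

3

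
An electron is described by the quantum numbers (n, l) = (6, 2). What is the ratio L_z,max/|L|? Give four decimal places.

L_z,max/|L| = 0.8165

|L| = √6 ℏ ≈ 2.4495ℏ, while L_z,max = lℏ = 2ℏ.
L_z,max/|L| = 2/√6 = 0.8165.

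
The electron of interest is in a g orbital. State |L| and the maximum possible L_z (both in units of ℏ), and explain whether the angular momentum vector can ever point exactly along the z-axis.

The letter g corresponds to l = 4.
|L| = 2√5 ℏ ≈ 4.4721ℏ, while L_z,max = lℏ = 4ℏ.
Since |L| > L_z,max, the vector can never point exactly along z; the closest it comes is θ_min = arccos(4/√20) ≈ 26.6°.

No: L_z,max = 4ℏ < |L| = 2√5 ℏ ≈ 4.472ℏ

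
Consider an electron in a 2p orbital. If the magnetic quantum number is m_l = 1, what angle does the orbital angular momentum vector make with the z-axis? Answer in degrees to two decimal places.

θ ≈ 45.00°

For 2p, l = 1.
|L|² = l(l+1)ℏ² = 2ℏ², so |L| = √2 ℏ.
L_z = m_l ℏ = 1ℏ.
cos θ = L_z/|L| = 1/√2, so θ ≈ 45.00°.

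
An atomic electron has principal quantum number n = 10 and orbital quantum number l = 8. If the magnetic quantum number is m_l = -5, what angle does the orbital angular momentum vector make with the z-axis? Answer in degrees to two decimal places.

θ ≈ 126.10°

|L| = ℏ√(l(l+1)) = 6√2 ℏ.
L_z = m_l ℏ = −5ℏ.
cos θ = L_z/|L| = -5/√72, so θ ≈ 126.10°.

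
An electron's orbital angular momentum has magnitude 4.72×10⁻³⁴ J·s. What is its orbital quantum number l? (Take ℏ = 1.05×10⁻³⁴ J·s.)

l = 4

|L|/ℏ = (4.72×10⁻³⁴)/(1.05×10⁻³⁴) ≈ 4.495.
Set l(l+1) = 20.21; the integer solution is l = 4.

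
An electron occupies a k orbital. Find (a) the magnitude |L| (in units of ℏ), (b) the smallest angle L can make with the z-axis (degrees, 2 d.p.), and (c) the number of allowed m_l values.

|L| = 2√14 ℏ ≈ 7.483ℏ; θ_min ≈ 20.70°; 15 values

The letter k corresponds to l = 7.
|L| = ℏ√(7·8) = 2√14 ℏ ≈ 7.483ℏ.
cos θ_min = 7/√56, so θ_min ≈ 20.70°.
There are 2l+1 = 15 values of m_l.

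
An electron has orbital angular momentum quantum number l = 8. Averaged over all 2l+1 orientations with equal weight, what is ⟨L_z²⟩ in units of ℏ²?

⟨L_z²⟩ = 24 ℏ²

The allowed m_l values are -8, -7, -6, -5, -4, -3, -2, -1, 0, 1, 2, 3, 4, 5, 6, 7, 8.
Average of L_z² over 17 states: 408/17 ℏ² = 24 ℏ².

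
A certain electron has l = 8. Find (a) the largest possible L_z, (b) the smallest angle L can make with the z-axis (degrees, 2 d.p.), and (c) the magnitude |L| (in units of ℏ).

L_z,max = lℏ = 8ℏ.
cos θ_min = 8/√72, so θ_min ≈ 19.47°.
|L| = ℏ√(8·9) = 6√2 ℏ ≈ 8.485ℏ.

L_z,max = 8ℏ; θ_min ≈ 19.47°; |L| = 6√2 ℏ ≈ 8.485ℏ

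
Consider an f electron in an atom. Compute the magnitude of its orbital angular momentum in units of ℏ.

|L| = 2√3 ℏ ≈ 3.464ℏ

For an f orbital, l = 3.
|L| = ℏ√(l(l+1)) = ℏ√(3·4) = 2√3 ℏ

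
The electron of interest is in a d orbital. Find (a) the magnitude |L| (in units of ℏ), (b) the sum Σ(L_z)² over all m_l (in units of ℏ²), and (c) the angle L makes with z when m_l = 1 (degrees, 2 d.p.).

A d state has l = 2.
|L| = ℏ√(2·3) = √6 ℏ ≈ 2.449ℏ.
Σ m_l² = 10, so Σ(L_z)² = 10 ℏ².
For m_l = 1: cos θ = 1/√6, θ ≈ 65.91°.

|L| = √6 ℏ ≈ 2.449ℏ; Σ(L_z)² = 10 ℏ²; θ(m_l=1) ≈ 65.91°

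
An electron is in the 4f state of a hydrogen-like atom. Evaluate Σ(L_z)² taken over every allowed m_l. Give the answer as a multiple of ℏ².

4f means n = 4, l = 3.
m_l ∈ {-3, -2, -1, 0, 1, 2, 3}.
Summing m² from −3 to 3: Σ m_l² = 28.

Σ(L_z)² = 28 ℏ²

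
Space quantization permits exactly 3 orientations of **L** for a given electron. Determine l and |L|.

Since there are 2l+1 = 3 values of m_l, l = 1.
Then |L| = √(l(l+1)) ℏ = √2 ℏ.

l = 1, |L| = √2 ℏ ≈ 1.414ℏ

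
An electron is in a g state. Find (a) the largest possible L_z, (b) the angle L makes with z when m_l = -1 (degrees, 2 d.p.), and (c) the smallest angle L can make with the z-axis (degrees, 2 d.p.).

For a g orbital, l = 4.
L_z,max = lℏ = 4ℏ.
For m_l = -1: cos θ = -1/√20, θ ≈ 102.92°.
cos θ_min = 4/√20, so θ_min ≈ 26.57°.

L_z,max = 4ℏ; θ(m_l=-1) ≈ 102.92°; θ_min ≈ 26.57°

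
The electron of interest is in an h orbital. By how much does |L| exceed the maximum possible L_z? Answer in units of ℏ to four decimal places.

|L| − L_z,max ≈ 0.4772ℏ

An h state has l = 5.
|L| = √30 ℏ ≈ 5.4772ℏ, while L_z,max = lℏ = 5ℏ.
The difference is (√30 − 5)ℏ ≈ 0.4772ℏ.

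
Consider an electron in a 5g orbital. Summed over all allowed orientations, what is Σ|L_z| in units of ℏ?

The 5g subshell has l = 4.
m_l runs from −4 to 4, i.e. {-4, -3, -2, -1, 0, 1, 2, 3, 4}.
Σ|m_l| = 2(1+2+…+4) = 20.

Σ|L_z| = 20 ℏ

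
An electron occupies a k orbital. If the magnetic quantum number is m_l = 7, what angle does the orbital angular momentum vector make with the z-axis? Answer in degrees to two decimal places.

θ ≈ 20.70°

For a k orbital, l = 7.
|L| = ℏ√(l(l+1)) = 2√14 ℏ.
L_z = m_l ℏ = 7ℏ.
cos θ = L_z/|L| = 7/√56, so θ ≈ 20.70°.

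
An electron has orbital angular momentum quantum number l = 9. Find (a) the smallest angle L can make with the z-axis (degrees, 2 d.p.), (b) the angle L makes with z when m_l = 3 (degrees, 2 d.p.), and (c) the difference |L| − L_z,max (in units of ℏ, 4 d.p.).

θ_min ≈ 18.43°; θ(m_l=3) ≈ 71.57°; |L|−L_z,max ≈ 0.4868ℏ

cos θ_min = 9/√90, so θ_min ≈ 18.43°.
For m_l = 3: cos θ = 3/√90, θ ≈ 71.57°.
|L| − L_z,max = (3√10 − 9)ℏ ≈ 0.4868ℏ.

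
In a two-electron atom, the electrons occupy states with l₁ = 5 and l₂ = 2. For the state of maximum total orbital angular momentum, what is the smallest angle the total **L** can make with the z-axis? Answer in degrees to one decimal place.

Angular momentum addition gives L = |l₁ − l₂|, …, l₁ + l₂.
So L can be 3, 4, 5, 6, 7.
The maximum is L = 7, with |L_tot| = ℏ√(7·8) = 2√14 ℏ.
The minimum angle with z is arccos(7/√56) ≈ 20.7°.

θ_min ≈ 20.7°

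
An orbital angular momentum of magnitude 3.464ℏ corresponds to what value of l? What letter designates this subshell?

l = 3 (f orbital)

(|L|/ℏ)² = l(l+1) = 12.
The positive root is l = 3.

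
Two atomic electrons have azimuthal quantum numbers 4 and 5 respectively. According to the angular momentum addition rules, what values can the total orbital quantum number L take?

Angular momentum addition gives L = |l₁ − l₂|, …, l₁ + l₂.
Allowed values: L = 1, 2, 3, 4, 5, 6, 7, 8, 9.

L = 1, 2, 3, 4, 5, 6, 7, 8, 9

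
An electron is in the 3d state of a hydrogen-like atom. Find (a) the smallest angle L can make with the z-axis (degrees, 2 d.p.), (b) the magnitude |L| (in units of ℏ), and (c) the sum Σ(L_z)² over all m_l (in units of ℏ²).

θ_min ≈ 35.26°; |L| = √6 ℏ ≈ 2.449ℏ; Σ(L_z)² = 10 ℏ²

For 3d, l = 2.
cos θ_min = 2/√6, so θ_min ≈ 35.26°.
|L| = ℏ√(2·3) = √6 ℏ ≈ 2.449ℏ.
Σ m_l² = 10, so Σ(L_z)² = 10 ℏ².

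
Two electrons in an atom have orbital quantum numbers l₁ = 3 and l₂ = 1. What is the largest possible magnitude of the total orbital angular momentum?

|L_tot|_max = 2√5 ℏ ≈ 4.472ℏ

The total orbital quantum number L ranges from |l₁ − l₂| to l₁ + l₂ in integer steps.
L ∈ {2, 3, 4}.
The largest magnitude corresponds to L = 4: |L_tot| = ℏ√(4·5) = 2√5 ℏ.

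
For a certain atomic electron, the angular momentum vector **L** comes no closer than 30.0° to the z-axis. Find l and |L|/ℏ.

cos²θ_min = l/(l+1) = 0.7500.
Solving: l = 3.
Then |L| = ℏ√(3·4) = 2√3 ℏ.

l = 3, |L| = 2√3 ℏ ≈ 3.464ℏ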